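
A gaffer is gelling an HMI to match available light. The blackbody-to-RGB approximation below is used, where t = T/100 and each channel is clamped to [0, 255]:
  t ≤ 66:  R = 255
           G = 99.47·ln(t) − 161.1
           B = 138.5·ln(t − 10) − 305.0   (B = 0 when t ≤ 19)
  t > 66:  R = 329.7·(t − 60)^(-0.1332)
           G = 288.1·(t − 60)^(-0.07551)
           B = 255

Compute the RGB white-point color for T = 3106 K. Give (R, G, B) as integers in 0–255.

t = 3106/100 = 31.06; the t ≤ 66 branch applies.
R = 255 by definition for t ≤ 66.
G = 99.47·ln 31.06 − 161.1 = 99.47·3.4359 − 161.1 = 180.671.
B = 138.5·ln(31.06 − 10) − 305.0 = 138.5·ln 21.06 − 305.0 = 138.5·3.0474 − 305.0 = 117.062.
Rounded: (255, 181, 117).

(255, 181, 117)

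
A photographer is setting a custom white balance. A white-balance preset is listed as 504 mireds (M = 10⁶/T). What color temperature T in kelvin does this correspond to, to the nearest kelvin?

T = 10⁶ / 504 = 1984.13 K → 1984 K.

1984 K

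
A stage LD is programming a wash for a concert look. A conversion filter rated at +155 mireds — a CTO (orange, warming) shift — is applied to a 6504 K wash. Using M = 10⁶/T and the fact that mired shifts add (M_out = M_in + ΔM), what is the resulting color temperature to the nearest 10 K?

M_in = 10⁶/6504 = 153.75 mireds.
M_out = 153.75 + (+155) = 308.75 mireds.
T_out = 10⁶/308.75 = 3238.9 K → 3240 K.

3240 K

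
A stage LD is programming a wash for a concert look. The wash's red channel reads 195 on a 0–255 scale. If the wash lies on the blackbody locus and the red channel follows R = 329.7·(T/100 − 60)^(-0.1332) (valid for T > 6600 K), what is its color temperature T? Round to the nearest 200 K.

11200 K

(t − 60)^(-0.1332) = 195/329.7 = 0.59145.
t − 60 = 0.59145^(1/-0.1332) = 0.59145^(-7.508) = 51.564, so t = 111.564.
T = 100·t = 11156 K → 11200 K to the nearest 200 K.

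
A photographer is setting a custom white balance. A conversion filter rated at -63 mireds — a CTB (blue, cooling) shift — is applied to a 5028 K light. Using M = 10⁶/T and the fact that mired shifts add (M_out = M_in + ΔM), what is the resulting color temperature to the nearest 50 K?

7350 K

M_in = 10⁶/5028 = 198.89 mireds.
M_out = 198.89 + (-63) = 135.89 mireds.
T_out = 10⁶/135.89 = 7359.1 K → 7350 K.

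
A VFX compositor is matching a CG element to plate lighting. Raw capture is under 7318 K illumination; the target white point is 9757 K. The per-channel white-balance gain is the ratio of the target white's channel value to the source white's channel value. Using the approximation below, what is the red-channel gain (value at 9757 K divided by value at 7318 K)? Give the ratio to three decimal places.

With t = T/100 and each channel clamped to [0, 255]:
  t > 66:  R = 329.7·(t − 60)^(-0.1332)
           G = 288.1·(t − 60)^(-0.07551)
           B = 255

At 7318 K (t = 73.18):
  R = 329.7·(73.18 − 60)^(-0.1332) = 329.7·13.18^(-0.1332) = 329.7·0.70930 = 233.855.
At 9757 K (t = 97.57):
  R = 329.7·(97.57 − 60)^(-0.1332) = 329.7·37.57^(-0.1332) = 329.7·0.61692 = 203.400.
Gain = 203.400 / 233.855 = 0.8698 → 0.870.

0.870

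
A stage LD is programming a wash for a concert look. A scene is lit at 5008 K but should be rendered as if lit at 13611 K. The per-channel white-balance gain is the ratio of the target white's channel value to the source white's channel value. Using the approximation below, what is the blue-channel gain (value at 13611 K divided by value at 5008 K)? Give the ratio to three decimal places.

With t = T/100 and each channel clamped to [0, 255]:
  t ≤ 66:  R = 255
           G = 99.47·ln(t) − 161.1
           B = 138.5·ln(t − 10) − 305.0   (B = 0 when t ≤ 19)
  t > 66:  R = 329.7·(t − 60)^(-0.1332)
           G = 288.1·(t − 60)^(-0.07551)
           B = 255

1.237

At 5008 K (t = 50.08):
  B = 138.5·ln(50.08 − 10) − 305.0 = 138.5·ln 40.08 − 305.0 = 138.5·3.6909 − 305.0 = 206.187.
At 13611 K (t = 136.11):
  B = 255 by definition for t > 66.
Gain = 255.000 / 206.187 = 1.2367 → 1.237.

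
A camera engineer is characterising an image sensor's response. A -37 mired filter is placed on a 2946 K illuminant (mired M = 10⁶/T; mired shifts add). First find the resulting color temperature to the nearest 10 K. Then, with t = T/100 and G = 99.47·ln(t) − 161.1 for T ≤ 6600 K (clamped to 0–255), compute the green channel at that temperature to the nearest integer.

M_in = 10⁶/2946 = 339.44; M_out = 339.44 + (-37) = 302.44.
T_out = 10⁶/302.44 = 3306.4 K → 3310 K; t = 33.1.
G = 99.47·ln 33.1 − 161.1 = 99.47·3.4995 − 161.1 = 186.999.
Rounded: 187.

187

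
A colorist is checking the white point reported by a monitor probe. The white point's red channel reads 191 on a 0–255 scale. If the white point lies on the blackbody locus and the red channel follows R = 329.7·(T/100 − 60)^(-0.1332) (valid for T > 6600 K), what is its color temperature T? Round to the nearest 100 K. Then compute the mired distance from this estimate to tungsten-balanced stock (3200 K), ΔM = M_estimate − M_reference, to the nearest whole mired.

-229 mireds

(t − 60)^(-0.1332) = 191/329.7 = 0.57931.
t − 60 = 0.57931^(1/-0.1332) = 0.57931^(-7.508) = 60.245, so t = 120.245.
T = 100·t = 12025 K → 12000 K to the nearest 100 K.
M_estimate = 10⁶/12000 = 83.33; M_reference = 10⁶/3200 = 312.50.
ΔM = 83.33 − 312.50 = -229.17 → -229 mireds.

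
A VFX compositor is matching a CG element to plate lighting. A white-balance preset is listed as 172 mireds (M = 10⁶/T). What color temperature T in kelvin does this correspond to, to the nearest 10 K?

T = 10⁶ / 172 = 5813.95 K → 5810 K.

5810 K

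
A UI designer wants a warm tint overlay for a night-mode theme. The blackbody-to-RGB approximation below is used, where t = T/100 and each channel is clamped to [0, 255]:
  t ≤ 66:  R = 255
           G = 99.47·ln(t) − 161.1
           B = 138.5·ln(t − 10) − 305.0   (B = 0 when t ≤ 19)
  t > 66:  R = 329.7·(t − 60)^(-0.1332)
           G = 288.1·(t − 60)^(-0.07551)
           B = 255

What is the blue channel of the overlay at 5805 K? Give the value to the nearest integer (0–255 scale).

231

t = 5805/100 = 58.05; the t ≤ 66 branch applies.
B = 138.5·ln(58.05 − 10) − 305.0 = 138.5·ln 48.05 − 305.0 = 138.5·3.8722 − 305.0 = 231.306.
Rounded: 231.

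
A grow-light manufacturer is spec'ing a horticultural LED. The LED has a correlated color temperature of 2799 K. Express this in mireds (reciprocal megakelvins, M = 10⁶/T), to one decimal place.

357.3 mireds

M = 10⁶ / 2799 = 357.270 → 357.3 mireds.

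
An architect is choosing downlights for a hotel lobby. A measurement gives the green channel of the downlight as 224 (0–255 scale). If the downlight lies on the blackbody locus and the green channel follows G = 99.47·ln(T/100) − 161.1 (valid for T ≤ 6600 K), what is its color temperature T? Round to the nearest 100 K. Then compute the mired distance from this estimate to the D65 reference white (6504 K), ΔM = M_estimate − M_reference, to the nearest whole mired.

+55 mireds

ln t = (224 + 161.1) / 99.47 = 3.8715.
t = e^3.8715 = 48.015.
T = 100·t = 4802 K → 4800 K to the nearest 100 K.
M_estimate = 10⁶/4800 = 208.33; M_reference = 10⁶/6504 = 153.75.
ΔM = 208.33 − 153.75 = 54.58 → +55 mireds.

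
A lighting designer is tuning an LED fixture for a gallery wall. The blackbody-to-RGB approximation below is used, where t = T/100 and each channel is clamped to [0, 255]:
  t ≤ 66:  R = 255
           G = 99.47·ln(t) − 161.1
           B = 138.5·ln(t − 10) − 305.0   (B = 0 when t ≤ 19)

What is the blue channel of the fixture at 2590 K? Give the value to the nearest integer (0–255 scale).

78

t = 2590/100 = 25.9; the t ≤ 66 branch applies.
B = 138.5·ln(25.9 − 10) − 305.0 = 138.5·ln 15.9 − 305.0 = 138.5·2.7663 − 305.0 = 78.135.
Rounded: 78.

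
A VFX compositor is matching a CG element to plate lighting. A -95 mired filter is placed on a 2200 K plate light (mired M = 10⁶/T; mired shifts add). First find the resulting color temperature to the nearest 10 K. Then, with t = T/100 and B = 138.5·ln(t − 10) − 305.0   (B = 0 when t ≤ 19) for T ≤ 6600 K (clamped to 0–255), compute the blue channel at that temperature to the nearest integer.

M_in = 10⁶/2200 = 454.55; M_out = 454.55 + (-95) = 359.55.
T_out = 10⁶/359.55 = 2781.3 K → 2780 K; t = 27.8.
B = 138.5·ln(27.8 − 10) − 305.0 = 138.5·ln 17.8 − 305.0 = 138.5·2.8792 − 305.0 = 93.769.
Rounded: 94.

94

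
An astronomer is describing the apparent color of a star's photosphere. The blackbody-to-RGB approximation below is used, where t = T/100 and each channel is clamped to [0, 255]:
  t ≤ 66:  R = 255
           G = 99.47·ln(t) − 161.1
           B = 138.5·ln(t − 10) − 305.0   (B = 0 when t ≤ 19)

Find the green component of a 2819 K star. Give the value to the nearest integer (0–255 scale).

t = 2819/100 = 28.19; the t ≤ 66 branch applies.
G = 99.47·ln 28.19 − 161.1 = 99.47·3.3390 − 161.1 = 171.027.
Rounded: 171.

171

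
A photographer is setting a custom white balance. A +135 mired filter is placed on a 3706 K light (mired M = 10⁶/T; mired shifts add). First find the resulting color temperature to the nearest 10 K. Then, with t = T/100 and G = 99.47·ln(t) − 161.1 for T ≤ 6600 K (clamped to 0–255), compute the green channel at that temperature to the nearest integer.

M_in = 10⁶/3706 = 269.83; M_out = 269.83 + (+135) = 404.83.
T_out = 10⁶/404.83 = 2470.2 K → 2470 K; t = 24.7.
G = 99.47·ln 24.7 − 161.1 = 99.47·3.2068 − 161.1 = 157.881.
Rounded: 158.

158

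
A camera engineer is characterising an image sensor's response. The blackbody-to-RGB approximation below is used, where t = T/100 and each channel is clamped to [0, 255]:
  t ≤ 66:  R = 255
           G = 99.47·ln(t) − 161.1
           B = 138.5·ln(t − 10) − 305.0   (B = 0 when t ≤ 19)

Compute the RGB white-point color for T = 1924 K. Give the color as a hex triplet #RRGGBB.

#FF8503

t = 1924/100 = 19.24; the t ≤ 66 branch applies.
R = 255 by definition for t ≤ 66.
G = 99.47·ln 19.24 − 161.1 = 99.47·2.9570 − 161.1 = 133.032.
B = 138.5·ln(19.24 − 10) − 305.0 = 138.5·ln 9.24 − 305.0 = 138.5·2.2235 − 305.0 = 2.961.
Rounded: (255, 133, 3).
In hex: #FF8503.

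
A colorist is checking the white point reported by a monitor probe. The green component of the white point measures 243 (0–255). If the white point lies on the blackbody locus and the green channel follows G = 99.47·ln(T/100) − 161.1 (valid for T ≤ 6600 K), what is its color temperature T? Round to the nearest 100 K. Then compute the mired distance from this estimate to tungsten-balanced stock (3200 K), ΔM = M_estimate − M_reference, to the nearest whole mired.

ln t = (243 + 161.1) / 99.47 = 4.0625.
t = e^4.0625 = 58.121.
T = 100·t = 5812 K → 5800 K to the nearest 100 K.
M_estimate = 10⁶/5800 = 172.41; M_reference = 10⁶/3200 = 312.50.
ΔM = 172.41 − 312.50 = -140.09 → -140 mireds.

-140 mireds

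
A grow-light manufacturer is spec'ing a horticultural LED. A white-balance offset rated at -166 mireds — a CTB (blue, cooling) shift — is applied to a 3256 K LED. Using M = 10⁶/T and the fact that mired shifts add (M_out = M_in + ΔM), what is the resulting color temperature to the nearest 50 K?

M_in = 10⁶/3256 = 307.13 mireds.
M_out = 307.13 + (-166) = 141.13 mireds.
T_out = 10⁶/141.13 = 7085.9 K → 7100 K.

7100 K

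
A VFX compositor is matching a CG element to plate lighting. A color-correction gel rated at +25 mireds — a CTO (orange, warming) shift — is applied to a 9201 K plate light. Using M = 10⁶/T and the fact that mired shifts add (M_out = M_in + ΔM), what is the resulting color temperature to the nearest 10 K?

M_in = 10⁶/9201 = 108.68 mireds.
M_out = 108.68 + (+25) = 133.68 mireds.
T_out = 10⁶/133.68 = 7480.3 K → 7480 K.

7480 K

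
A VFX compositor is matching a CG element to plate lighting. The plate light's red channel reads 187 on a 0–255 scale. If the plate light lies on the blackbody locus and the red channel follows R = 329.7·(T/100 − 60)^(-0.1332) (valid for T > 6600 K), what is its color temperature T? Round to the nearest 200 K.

13000 K

(t − 60)^(-0.1332) = 187/329.7 = 0.56718.
t − 60 = 0.56718^(1/-0.1332) = 0.56718^(-7.508) = 70.620, so t = 130.620.
T = 100·t = 13062 K → 13000 K to the nearest 200 K.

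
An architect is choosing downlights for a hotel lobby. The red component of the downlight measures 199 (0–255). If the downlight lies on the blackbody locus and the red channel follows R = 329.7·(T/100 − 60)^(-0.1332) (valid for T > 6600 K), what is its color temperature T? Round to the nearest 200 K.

10400 K

(t − 60)^(-0.1332) = 199/329.7 = 0.60358.
t − 60 = 0.60358^(1/-0.1332) = 0.60358^(-7.508) = 44.273, so t = 104.273.
T = 100·t = 10427 K → 10400 K to the nearest 200 K.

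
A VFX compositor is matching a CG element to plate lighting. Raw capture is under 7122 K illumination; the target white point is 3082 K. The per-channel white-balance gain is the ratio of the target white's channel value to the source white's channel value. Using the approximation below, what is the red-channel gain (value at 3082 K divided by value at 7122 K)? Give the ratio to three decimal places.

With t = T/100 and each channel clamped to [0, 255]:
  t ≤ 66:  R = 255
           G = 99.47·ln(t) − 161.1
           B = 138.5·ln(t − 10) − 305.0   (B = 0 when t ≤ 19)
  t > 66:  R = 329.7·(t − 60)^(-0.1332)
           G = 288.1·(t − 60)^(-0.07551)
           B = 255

At 7122 K (t = 71.22):
  R = 329.7·(71.22 − 60)^(-0.1332) = 329.7·11.22^(-0.1332) = 329.7·0.72467 = 238.924.
At 3082 K (t = 30.82):
  R = 255 by definition for t ≤ 66.
Gain = 255.000 / 238.924 = 1.0673 → 1.067.

1.067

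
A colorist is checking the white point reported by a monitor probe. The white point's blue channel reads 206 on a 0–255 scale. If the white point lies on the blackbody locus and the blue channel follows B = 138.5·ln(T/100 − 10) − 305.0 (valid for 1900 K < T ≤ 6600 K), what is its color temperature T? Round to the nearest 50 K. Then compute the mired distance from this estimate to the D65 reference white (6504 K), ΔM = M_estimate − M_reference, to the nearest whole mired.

ln(t − 10) = (206 + 305.0) / 138.5 = 3.6895.
t − 10 = e^3.6895 = 40.026, so t = 50.026.
T = 100·t = 5003 K → 5000 K to the nearest 50 K.
M_estimate = 10⁶/5000 = 200.00; M_reference = 10⁶/6504 = 153.75.
ΔM = 200.00 − 153.75 = 46.25 → +46 mireds.

+46 mireds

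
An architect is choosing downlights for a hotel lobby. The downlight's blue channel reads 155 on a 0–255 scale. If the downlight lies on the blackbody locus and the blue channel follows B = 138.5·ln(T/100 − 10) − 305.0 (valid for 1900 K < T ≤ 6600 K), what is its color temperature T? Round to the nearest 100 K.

ln(t − 10) = (155 + 305.0) / 138.5 = 3.3213.
t − 10 = e^3.3213 = 27.696, so t = 37.696.
T = 100·t = 3770 K → 3800 K to the nearest 100 K.

3800 K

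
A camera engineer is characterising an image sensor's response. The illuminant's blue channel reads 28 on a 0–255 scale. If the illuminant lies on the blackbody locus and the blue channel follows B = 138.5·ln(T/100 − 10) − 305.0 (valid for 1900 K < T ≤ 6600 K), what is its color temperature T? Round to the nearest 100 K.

2100 K

ln(t − 10) = (28 + 305.0) / 138.5 = 2.4043.
t − 10 = e^2.4043 = 11.071, so t = 21.071.
T = 100·t = 2107 K → 2100 K to the nearest 100 K.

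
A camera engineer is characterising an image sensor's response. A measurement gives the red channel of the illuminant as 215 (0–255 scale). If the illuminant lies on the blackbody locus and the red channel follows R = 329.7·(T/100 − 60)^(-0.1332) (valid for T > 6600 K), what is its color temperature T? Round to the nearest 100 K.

8500 K

(t − 60)^(-0.1332) = 215/329.7 = 0.65211.
t − 60 = 0.65211^(1/-0.1332) = 0.65211^(-7.508) = 24.774, so t = 84.774.
T = 100·t = 8477 K → 8500 K to the nearest 100 K.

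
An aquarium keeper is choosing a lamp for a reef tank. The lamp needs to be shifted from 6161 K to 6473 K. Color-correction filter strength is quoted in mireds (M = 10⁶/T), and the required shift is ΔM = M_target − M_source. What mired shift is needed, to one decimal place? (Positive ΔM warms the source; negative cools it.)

-7.8 mireds

M_source = 10⁶/6161 = 162.311; M_target = 10⁶/6473 = 154.488.
ΔM = 154.488 − 162.311 = -7.823 → -7.8 mireds, a cooling shift.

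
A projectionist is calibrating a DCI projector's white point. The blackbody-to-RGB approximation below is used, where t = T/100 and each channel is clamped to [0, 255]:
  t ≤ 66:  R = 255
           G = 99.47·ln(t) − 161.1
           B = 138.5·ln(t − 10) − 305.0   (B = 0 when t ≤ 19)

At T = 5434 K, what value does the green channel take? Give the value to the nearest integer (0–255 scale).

t = 5434/100 = 54.34; the t ≤ 66 branch applies.
G = 99.47·ln 54.34 − 161.1 = 99.47·3.9953 − 161.1 = 236.309.
Rounded: 236.

236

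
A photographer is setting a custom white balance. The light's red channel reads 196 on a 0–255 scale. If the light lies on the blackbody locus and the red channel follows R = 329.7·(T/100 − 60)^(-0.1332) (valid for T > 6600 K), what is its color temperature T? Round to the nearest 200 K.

(t − 60)^(-0.1332) = 196/329.7 = 0.59448.
t − 60 = 0.59448^(1/-0.1332) = 0.59448^(-7.508) = 49.621, so t = 109.621.
T = 100·t = 10962 K → 11000 K to the nearest 200 K.

11000 K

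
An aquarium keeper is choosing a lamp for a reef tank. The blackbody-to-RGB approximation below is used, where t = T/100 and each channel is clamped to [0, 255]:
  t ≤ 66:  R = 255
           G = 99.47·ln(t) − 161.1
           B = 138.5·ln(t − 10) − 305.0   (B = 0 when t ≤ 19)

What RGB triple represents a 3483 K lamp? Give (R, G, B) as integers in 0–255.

t = 3483/100 = 34.83; the t ≤ 66 branch applies.
R = 255 by definition for t ≤ 66.
G = 99.47·ln 34.83 − 161.1 = 99.47·3.5505 − 161.1 = 192.066.
B = 138.5·ln(34.83 − 10) − 305.0 = 138.5·ln 24.83 − 305.0 = 138.5·3.2121 − 305.0 = 139.869.
Rounded: (255, 192, 140).

(255, 192, 140)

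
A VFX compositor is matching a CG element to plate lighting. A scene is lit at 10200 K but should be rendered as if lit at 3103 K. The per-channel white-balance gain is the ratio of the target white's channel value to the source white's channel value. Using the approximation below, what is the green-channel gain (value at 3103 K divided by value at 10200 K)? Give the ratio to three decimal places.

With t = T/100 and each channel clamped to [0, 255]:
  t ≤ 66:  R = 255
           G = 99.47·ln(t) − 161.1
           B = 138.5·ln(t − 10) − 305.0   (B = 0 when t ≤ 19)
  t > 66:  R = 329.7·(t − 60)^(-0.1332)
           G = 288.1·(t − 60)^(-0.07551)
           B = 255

0.831

At 10200 K (t = 102):
  G = 288.1·(102 − 60)^(-0.07551) = 288.1·42^(-0.07551) = 288.1·0.75410 = 217.256.
At 3103 K (t = 31.03):
  G = 99.47·ln 31.03 − 161.1 = 99.47·3.4350 − 161.1 = 180.575.
Gain = 180.575 / 217.256 = 0.8312 → 0.831.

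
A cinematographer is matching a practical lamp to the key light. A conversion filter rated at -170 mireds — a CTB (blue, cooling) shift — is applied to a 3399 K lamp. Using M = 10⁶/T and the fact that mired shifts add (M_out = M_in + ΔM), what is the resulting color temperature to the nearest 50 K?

M_in = 10⁶/3399 = 294.20 mireds.
M_out = 294.20 + (-170) = 124.20 mireds.
T_out = 10⁶/124.20 = 8051.3 K → 8050 K.

8050 K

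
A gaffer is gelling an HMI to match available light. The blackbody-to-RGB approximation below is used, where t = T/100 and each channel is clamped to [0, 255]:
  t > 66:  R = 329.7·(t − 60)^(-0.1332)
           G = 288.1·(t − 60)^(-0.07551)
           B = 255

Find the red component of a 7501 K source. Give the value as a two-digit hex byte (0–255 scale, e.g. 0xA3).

t = 7501/100 = 75.01; the t > 66 branch applies.
R = 329.7·(75.01 − 60)^(-0.1332) = 329.7·15.01^(-0.1332) = 329.7·0.69712 = 229.840.
Rounded: 230; in hex, 0xE6.

0xE6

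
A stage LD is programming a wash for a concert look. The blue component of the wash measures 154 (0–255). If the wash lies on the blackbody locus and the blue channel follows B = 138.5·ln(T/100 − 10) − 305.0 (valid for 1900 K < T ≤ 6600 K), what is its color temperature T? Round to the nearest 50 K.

3750 K

ln(t − 10) = (154 + 305.0) / 138.5 = 3.3141.
t − 10 = e^3.3141 = 27.497, so t = 37.497.
T = 100·t = 3750 K → 3750 K to the nearest 50 K.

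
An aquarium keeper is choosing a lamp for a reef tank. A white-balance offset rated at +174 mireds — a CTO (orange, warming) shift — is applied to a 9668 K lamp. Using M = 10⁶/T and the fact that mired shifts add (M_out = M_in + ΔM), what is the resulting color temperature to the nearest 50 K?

M_in = 10⁶/9668 = 103.43 mireds.
M_out = 103.43 + (+174) = 277.43 mireds.
T_out = 10⁶/277.43 = 3604.5 K → 3600 K.

3600 K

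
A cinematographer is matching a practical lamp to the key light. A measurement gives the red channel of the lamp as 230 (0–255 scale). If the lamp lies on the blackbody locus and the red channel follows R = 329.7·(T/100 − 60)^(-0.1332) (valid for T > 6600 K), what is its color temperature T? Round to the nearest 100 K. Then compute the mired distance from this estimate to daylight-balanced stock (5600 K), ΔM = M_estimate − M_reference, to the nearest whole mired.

(t − 60)^(-0.1332) = 230/329.7 = 0.69760.
t − 60 = 0.69760^(1/-0.1332) = 0.69760^(-7.508) = 14.932, so t = 74.932.
T = 100·t = 7493 K → 7500 K to the nearest 100 K.
M_estimate = 10⁶/7500 = 133.33; M_reference = 10⁶/5600 = 178.57.
ΔM = 133.33 − 178.57 = -45.24 → -45 mireds.

-45 mireds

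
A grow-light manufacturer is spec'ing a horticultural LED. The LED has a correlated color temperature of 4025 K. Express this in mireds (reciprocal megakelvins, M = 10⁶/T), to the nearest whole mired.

248 mireds

M = 10⁶ / 4025 = 248.447 → 248 mireds.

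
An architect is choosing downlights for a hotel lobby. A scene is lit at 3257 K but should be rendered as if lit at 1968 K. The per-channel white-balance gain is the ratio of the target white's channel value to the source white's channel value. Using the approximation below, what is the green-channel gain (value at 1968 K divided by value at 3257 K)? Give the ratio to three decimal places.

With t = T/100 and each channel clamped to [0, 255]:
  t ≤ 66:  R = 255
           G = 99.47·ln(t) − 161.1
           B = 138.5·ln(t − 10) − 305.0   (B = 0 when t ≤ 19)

At 3257 K (t = 32.57):
  G = 99.47·ln 32.57 − 161.1 = 99.47·3.4834 − 161.1 = 185.393.
At 1968 K (t = 19.68):
  G = 99.47·ln 19.68 − 161.1 = 99.47·2.9796 − 161.1 = 135.281.
Gain = 135.281 / 185.393 = 0.7297 → 0.730.

0.730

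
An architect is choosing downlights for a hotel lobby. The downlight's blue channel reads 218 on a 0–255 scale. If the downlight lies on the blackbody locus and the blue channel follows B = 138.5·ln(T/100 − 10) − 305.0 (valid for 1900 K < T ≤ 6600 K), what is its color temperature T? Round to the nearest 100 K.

ln(t − 10) = (218 + 305.0) / 138.5 = 3.7762.
t − 10 = e^3.7762 = 43.649, so t = 53.649.
T = 100·t = 5365 K → 5400 K to the nearest 100 K.

5400 K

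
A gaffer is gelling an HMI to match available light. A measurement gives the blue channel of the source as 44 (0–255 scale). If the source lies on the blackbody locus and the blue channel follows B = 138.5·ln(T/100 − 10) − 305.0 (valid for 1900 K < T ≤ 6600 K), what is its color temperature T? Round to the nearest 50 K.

ln(t − 10) = (44 + 305.0) / 138.5 = 2.5199.
t − 10 = e^2.5199 = 12.427, so t = 22.427.
T = 100·t = 2243 K → 2250 K to the nearest 50 K.

2250 K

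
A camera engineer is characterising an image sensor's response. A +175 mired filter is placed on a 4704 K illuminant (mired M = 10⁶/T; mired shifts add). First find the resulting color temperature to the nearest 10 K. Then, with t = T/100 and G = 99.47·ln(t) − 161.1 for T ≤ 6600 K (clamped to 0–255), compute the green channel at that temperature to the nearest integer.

162

M_in = 10⁶/4704 = 212.59; M_out = 212.59 + (+175) = 387.59.
T_out = 10⁶/387.59 = 2580.1 K → 2580 K; t = 25.8.
G = 99.47·ln 25.8 − 161.1 = 99.47·3.2504 − 161.1 = 162.215.
Rounded: 162.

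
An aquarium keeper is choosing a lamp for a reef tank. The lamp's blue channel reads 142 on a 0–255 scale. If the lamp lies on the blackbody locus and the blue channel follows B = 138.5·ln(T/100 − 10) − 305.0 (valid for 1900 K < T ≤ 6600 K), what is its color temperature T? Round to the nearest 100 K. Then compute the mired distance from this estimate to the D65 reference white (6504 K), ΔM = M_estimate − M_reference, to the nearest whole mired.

ln(t − 10) = (142 + 305.0) / 138.5 = 3.2274.
t − 10 = e^3.2274 = 25.215, so t = 35.215.
T = 100·t = 3521 K → 3500 K to the nearest 100 K.
M_estimate = 10⁶/3500 = 285.71; M_reference = 10⁶/6504 = 153.75.
ΔM = 285.71 − 153.75 = 131.96 → +132 mireds.

+132 mireds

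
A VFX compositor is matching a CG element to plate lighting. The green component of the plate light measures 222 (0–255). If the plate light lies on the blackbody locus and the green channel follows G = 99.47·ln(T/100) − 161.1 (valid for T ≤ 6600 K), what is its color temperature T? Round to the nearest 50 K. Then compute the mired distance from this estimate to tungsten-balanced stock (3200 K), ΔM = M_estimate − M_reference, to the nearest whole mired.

ln t = (222 + 161.1) / 99.47 = 3.8514.
t = e^3.8514 = 47.059.
T = 100·t = 4706 K → 4700 K to the nearest 50 K.
M_estimate = 10⁶/4700 = 212.77; M_reference = 10⁶/3200 = 312.50.
ΔM = 212.77 − 312.50 = -99.73 → -100 mireds.

-100 mireds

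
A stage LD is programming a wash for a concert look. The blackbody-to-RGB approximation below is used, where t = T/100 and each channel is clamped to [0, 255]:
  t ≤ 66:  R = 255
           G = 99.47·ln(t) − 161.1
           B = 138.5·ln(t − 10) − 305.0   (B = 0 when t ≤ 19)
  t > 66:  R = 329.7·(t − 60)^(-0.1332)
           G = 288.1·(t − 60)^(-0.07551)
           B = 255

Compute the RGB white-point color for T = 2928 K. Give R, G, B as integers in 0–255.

R=255, G=175, B=105

t = 2928/100 = 29.28; the t ≤ 66 branch applies.
R = 255 by definition for t ≤ 66.
G = 99.47·ln 29.28 − 161.1 = 99.47·3.3769 − 161.1 = 174.801.
B = 138.5·ln(29.28 − 10) − 305.0 = 138.5·ln 19.28 − 305.0 = 138.5·2.9591 − 305.0 = 104.831.
Rounded: (255, 175, 105).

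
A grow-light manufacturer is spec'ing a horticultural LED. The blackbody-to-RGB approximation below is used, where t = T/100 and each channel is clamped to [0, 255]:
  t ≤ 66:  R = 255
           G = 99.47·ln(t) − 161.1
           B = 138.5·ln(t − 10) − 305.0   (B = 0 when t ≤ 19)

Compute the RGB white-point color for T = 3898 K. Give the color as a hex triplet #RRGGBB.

t = 3898/100 = 38.98; the t ≤ 66 branch applies.
R = 255 by definition for t ≤ 66.
G = 99.47·ln 38.98 − 161.1 = 99.47·3.6630 − 161.1 = 203.263.
B = 138.5·ln(38.98 − 10) − 305.0 = 138.5·ln 28.98 − 305.0 = 138.5·3.3666 − 305.0 = 161.275.
Rounded: (255, 203, 161).
In hex: #FFCBA1.

#FFCBA1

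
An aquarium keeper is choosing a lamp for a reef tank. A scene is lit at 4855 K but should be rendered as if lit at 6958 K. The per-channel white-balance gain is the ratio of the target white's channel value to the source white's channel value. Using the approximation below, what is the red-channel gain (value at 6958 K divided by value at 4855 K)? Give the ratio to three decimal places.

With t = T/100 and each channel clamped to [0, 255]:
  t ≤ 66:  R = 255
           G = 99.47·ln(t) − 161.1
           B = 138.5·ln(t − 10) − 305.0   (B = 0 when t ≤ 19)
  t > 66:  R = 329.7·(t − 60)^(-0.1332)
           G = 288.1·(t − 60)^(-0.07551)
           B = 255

0.957

At 4855 K (t = 48.55):
  R = 255 by definition for t ≤ 66.
At 6958 K (t = 69.58):
  R = 329.7·(69.58 − 60)^(-0.1332) = 329.7·9.58^(-0.1332) = 329.7·0.74009 = 244.006.
Gain = 244.006 / 255.000 = 0.9569 → 0.957.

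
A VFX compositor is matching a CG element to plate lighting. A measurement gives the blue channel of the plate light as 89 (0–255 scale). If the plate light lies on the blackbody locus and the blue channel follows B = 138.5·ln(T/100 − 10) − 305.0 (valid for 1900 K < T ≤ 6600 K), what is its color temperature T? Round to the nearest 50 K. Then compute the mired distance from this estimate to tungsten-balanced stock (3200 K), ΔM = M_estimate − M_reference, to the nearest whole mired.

ln(t − 10) = (89 + 305.0) / 138.5 = 2.8448.
t − 10 = e^2.8448 = 17.198, so t = 27.198.
T = 100·t = 2720 K → 2700 K to the nearest 50 K.
M_estimate = 10⁶/2700 = 370.37; M_reference = 10⁶/3200 = 312.50.
ΔM = 370.37 − 312.50 = 57.87 → +58 mireds.

+58 mireds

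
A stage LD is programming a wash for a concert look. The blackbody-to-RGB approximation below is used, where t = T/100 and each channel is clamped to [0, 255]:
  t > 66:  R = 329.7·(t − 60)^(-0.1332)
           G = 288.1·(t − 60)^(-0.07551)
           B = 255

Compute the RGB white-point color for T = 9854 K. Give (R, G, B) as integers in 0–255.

(203, 219, 255)

t = 9854/100 = 98.54; the t > 66 branch applies.
R = 329.7·(98.54 − 60)^(-0.1332) = 329.7·38.54^(-0.1332) = 329.7·0.61483 = 202.710.
G = 288.1·(98.54 − 60)^(-0.07551) = 288.1·38.54^(-0.07551) = 288.1·0.75901 = 218.671.
B = 255 by definition for t > 66.
Rounded: (203, 219, 255).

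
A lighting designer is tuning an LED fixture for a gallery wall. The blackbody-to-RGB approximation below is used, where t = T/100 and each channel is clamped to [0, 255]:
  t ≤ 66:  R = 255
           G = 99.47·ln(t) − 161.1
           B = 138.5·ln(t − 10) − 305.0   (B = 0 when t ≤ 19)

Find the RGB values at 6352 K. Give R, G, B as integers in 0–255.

t = 6352/100 = 63.52; the t ≤ 66 branch applies.
R = 255 by definition for t ≤ 66.
G = 99.47·ln 63.52 − 161.1 = 99.47·4.1514 − 161.1 = 251.835.
B = 138.5·ln(63.52 − 10) − 305.0 = 138.5·ln 53.52 − 305.0 = 138.5·3.9801 − 305.0 = 246.238.
Rounded: (255, 252, 246).

R=255, G=252, B=246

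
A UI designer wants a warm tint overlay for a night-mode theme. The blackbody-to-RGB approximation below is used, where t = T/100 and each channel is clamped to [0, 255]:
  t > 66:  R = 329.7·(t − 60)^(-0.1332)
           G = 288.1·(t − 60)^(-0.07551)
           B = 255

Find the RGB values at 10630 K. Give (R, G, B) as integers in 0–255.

(198, 216, 255)

t = 10630/100 = 106.3; the t > 66 branch applies.
R = 329.7·(106.3 − 60)^(-0.1332) = 329.7·46.3^(-0.1332) = 329.7·0.59999 = 197.817.
G = 288.1·(106.3 − 60)^(-0.07551) = 288.1·46.3^(-0.07551) = 288.1·0.74857 = 215.663.
B = 255 by definition for t > 66.
Rounded: (198, 216, 255).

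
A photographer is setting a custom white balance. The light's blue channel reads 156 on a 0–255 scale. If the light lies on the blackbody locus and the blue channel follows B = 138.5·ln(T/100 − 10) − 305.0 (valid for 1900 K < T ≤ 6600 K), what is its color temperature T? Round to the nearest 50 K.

ln(t − 10) = (156 + 305.0) / 138.5 = 3.3285.
t − 10 = e^3.3285 = 27.897, so t = 37.897.
T = 100·t = 3790 K → 3800 K to the nearest 50 K.

3800 K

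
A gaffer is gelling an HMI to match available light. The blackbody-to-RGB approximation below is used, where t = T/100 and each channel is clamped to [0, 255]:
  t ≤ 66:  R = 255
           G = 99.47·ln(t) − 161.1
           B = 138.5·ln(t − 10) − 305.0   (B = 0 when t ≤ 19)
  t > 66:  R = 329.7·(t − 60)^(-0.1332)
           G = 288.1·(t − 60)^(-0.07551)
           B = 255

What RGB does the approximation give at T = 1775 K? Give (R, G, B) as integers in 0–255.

t = 1775/100 = 17.75; the t ≤ 66 branch applies.
R = 255 by definition for t ≤ 66.
G = 99.47·ln 17.75 − 161.1 = 99.47·2.8764 − 161.1 = 125.014.
t = 17.75 ≤ 19, so B = 0.
Rounded: (255, 125, 0).

(255, 125, 0)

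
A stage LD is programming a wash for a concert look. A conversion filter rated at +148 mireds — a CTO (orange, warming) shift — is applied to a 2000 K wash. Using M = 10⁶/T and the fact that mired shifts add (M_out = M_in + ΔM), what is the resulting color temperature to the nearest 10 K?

M_in = 10⁶/2000 = 500.00 mireds.
M_out = 500.00 + (+148) = 648.00 mireds.
T_out = 10⁶/648.00 = 1543.2 K → 1540 K.

1540 K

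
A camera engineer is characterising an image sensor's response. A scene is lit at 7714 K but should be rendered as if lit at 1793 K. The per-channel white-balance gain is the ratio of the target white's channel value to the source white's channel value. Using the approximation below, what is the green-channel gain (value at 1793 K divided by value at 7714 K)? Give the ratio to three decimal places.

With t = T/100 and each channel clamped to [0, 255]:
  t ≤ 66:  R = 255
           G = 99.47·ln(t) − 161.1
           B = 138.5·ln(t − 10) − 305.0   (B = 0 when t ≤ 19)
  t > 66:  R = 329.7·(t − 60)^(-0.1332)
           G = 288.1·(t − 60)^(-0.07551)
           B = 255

At 7714 K (t = 77.14):
  G = 288.1·(77.14 − 60)^(-0.07551) = 288.1·17.14^(-0.07551) = 288.1·0.80690 = 232.468.
At 1793 K (t = 17.93):
  G = 99.47·ln 17.93 − 161.1 = 99.47·2.8865 − 161.1 = 126.018.
Gain = 126.018 / 232.468 = 0.5421 → 0.542.

0.542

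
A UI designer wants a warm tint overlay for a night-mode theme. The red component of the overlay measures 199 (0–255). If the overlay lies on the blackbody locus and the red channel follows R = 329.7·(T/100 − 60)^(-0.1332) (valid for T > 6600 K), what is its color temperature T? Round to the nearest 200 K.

10400 K

(t − 60)^(-0.1332) = 199/329.7 = 0.60358.
t − 60 = 0.60358^(1/-0.1332) = 0.60358^(-7.508) = 44.273, so t = 104.273.
T = 100·t = 10427 K → 10400 K to the nearest 200 K.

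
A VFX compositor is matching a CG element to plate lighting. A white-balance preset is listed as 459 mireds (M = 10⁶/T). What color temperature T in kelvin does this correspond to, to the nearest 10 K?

2180 K

T = 10⁶ / 459 = 2178.65 K → 2180 K.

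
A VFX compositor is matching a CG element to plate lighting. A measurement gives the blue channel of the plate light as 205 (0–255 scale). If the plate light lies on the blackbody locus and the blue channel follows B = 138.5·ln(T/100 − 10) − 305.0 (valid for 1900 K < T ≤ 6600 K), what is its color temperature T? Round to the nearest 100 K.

ln(t − 10) = (205 + 305.0) / 138.5 = 3.6823.
t − 10 = e^3.6823 = 39.738, so t = 49.738.
T = 100·t = 4974 K → 5000 K to the nearest 100 K.

5000 K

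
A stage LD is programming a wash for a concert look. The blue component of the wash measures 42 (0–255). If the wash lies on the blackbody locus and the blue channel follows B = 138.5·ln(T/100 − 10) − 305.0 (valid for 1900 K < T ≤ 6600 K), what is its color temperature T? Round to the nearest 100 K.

ln(t − 10) = (42 + 305.0) / 138.5 = 2.5054.
t − 10 = e^2.5054 = 12.249, so t = 22.249.
T = 100·t = 2225 K → 2200 K to the nearest 100 K.

2200 K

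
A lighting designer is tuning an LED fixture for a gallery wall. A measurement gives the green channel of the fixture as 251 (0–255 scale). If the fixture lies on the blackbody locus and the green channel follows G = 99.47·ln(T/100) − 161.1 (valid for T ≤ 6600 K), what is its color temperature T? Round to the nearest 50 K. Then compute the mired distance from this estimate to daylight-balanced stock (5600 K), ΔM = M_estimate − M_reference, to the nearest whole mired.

ln t = (251 + 161.1) / 99.47 = 4.1430.
t = e^4.1430 = 62.989.
T = 100·t = 6299 K → 6300 K to the nearest 50 K.
M_estimate = 10⁶/6300 = 158.73; M_reference = 10⁶/5600 = 178.57.
ΔM = 158.73 − 178.57 = -19.84 → -20 mireds.

-20 mireds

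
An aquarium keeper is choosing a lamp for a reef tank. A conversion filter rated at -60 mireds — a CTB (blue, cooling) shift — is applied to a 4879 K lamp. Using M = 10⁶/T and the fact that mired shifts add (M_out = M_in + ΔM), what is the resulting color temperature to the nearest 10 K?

M_in = 10⁶/4879 = 204.96 mireds.
M_out = 204.96 + (-60) = 144.96 mireds.
T_out = 10⁶/144.96 = 6898.5 K → 6900 K.

6900 K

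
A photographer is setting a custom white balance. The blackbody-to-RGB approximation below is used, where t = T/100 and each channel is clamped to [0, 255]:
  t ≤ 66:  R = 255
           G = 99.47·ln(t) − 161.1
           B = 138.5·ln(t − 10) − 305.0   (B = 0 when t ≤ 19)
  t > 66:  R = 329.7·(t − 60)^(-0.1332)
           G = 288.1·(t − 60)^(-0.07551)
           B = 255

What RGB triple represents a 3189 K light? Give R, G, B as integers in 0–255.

t = 3189/100 = 31.89; the t ≤ 66 branch applies.
R = 255 by definition for t ≤ 66.
G = 99.47·ln 31.89 − 161.1 = 99.47·3.4623 − 161.1 = 183.294.
B = 138.5·ln(31.89 − 10) − 305.0 = 138.5·ln 21.89 − 305.0 = 138.5·3.0860 − 305.0 = 122.415.
Rounded: (255, 183, 122).

R=255, G=183, B=122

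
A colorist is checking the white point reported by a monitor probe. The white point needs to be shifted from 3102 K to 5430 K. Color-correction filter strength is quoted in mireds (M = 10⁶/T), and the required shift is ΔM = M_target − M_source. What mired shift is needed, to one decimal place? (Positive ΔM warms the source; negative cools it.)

-138.2 mireds

M_source = 10⁶/3102 = 322.373; M_target = 10⁶/5430 = 184.162.
ΔM = 184.162 − 322.373 = -138.211 → -138.2 mireds, a cooling shift.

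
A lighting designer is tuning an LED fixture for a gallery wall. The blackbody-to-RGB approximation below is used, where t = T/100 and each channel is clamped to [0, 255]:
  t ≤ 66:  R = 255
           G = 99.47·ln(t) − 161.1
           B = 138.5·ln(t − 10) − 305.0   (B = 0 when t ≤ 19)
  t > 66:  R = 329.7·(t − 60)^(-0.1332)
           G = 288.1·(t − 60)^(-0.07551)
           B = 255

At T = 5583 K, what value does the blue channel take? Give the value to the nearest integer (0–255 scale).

225

t = 5583/100 = 55.83; the t ≤ 66 branch applies.
B = 138.5·ln(55.83 − 10) − 305.0 = 138.5·ln 45.83 − 305.0 = 138.5·3.8249 − 305.0 = 224.754.
Rounded: 225.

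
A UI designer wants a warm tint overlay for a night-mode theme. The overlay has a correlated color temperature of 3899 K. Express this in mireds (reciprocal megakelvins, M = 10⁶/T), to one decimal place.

M = 10⁶ / 3899 = 256.476 → 256.5 mireds.

256.5 mireds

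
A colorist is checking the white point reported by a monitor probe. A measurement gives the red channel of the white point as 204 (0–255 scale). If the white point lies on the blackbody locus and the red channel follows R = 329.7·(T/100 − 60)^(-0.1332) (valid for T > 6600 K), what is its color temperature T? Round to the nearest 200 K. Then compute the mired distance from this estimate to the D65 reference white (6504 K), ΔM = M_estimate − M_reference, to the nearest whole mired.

(t − 60)^(-0.1332) = 204/329.7 = 0.61874.
t − 60 = 0.61874^(1/-0.1332) = 0.61874^(-7.508) = 36.748, so t = 96.748.
T = 100·t = 9675 K → 9600 K to the nearest 200 K.
M_estimate = 10⁶/9600 = 104.17; M_reference = 10⁶/6504 = 153.75.
ΔM = 104.17 − 153.75 = -49.58 → -50 mireds.

-50 mireds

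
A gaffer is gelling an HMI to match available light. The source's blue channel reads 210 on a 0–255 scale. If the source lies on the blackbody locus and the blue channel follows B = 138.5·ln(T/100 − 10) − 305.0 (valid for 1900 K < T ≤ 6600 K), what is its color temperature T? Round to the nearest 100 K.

ln(t − 10) = (210 + 305.0) / 138.5 = 3.7184.
t − 10 = e^3.7184 = 41.199, so t = 51.199.
T = 100·t = 5120 K → 5100 K to the nearest 100 K.

5100 K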